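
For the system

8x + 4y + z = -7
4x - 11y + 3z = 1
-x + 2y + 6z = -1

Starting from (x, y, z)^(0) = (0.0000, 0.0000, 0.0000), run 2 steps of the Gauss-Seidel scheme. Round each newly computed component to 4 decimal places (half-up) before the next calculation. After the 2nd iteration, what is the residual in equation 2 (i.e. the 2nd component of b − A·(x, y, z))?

Iteration 1:
  x = (-7 - (4)·0.0000 - (1)·0.0000) / (8) = -0.8750
  y = (1 - (4)·-0.8750 - (3)·0.0000) / (-11) = -0.4091
  z = (-1 - (-1)·-0.8750 - (2)·-0.4091) / (6) = -0.1761
Iteration 2:
  x = (-7 - (4)·-0.4091 - (1)·-0.1761) / (8) = -0.6484
  y = (1 - (4)·-0.6484 - (3)·-0.1761) / (-11) = -0.3747
  z = (-1 - (-1)·-0.6484 - (2)·-0.3747) / (6) = -0.1498
Residual b − A·x = (-0.1642, -0.0787, -0.0002)

-0.0787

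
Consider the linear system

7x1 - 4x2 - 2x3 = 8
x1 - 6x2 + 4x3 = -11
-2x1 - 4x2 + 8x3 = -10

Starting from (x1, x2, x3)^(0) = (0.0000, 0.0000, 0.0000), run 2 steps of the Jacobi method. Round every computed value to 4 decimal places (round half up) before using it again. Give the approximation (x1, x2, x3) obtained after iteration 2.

Iteration 1:
  x1 = (8 - (-4)·0.0000 - (-2)·0.0000) / (7) = 1.1429
  x2 = (-11 - (1)·0.0000 - (4)·0.0000) / (-6) = 1.8333
  x3 = (-10 - (-2)·0.0000 - (-4)·0.0000) / (8) = -1.2500
Iteration 2:
  x1 = (8 - (-4)·1.8333 - (-2)·-1.2500) / (7) = 1.8333
  x2 = (-11 - (1)·1.1429 - (4)·-1.2500) / (-6) = 1.1905
  x3 = (-10 - (-2)·1.1429 - (-4)·1.8333) / (8) = -0.0476

(1.8333, 1.1905, -0.0476)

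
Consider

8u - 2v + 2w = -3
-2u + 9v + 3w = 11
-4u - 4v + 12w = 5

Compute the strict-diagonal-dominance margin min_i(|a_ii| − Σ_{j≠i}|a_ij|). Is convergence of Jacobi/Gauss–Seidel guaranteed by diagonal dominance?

4

row 1: |8| − (2+2) = 4
row 2: |9| − (2+3) = 4
row 3: |12| − (4+4) = 4
minimum over rows = 4 → strictly diagonally dominant (convergence guaranteed)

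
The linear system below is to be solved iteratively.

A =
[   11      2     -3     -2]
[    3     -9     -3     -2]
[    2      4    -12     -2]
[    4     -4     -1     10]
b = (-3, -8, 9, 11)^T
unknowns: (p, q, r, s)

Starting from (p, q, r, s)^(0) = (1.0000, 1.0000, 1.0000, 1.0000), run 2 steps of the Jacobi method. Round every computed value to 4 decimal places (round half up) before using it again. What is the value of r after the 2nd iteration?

Iteration 1:
  p = (-3 - (2)·1.0000 - (-3)·1.0000 - (-2)·1.0000) / (11) = 0.0000
  q = (-8 - (3)·1.0000 - (-3)·1.0000 - (-2)·1.0000) / (-9) = 0.6667
  r = (9 - (2)·1.0000 - (4)·1.0000 - (-2)·1.0000) / (-12) = -0.4167
  s = (11 - (4)·1.0000 - (-4)·1.0000 - (-1)·1.0000) / (10) = 1.2000
Iteration 2:
  p = (-3 - (2)·0.6667 - (-3)·-0.4167 - (-2)·1.2000) / (11) = -0.2894
  q = (-8 - (3)·0.0000 - (-3)·-0.4167 - (-2)·1.2000) / (-9) = 0.7611
  r = (9 - (2)·0.0000 - (4)·0.6667 - (-2)·1.2000) / (-12) = -0.7278
  s = (11 - (4)·0.0000 - (-4)·0.6667 - (-1)·-0.4167) / (10) = 1.3250

-0.7278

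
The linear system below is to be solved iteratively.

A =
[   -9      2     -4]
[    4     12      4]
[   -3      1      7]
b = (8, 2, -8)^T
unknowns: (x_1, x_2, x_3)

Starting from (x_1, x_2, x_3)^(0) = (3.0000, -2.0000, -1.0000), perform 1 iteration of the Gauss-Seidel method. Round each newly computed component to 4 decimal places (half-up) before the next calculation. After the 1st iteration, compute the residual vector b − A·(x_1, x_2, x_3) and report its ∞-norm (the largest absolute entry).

Iteration 1:
  x_1 = (8 - (2)·-2.0000 - (-4)·-1.0000) / (-9) = -0.8889
  x_2 = (2 - (4)·-0.8889 - (4)·-1.0000) / (12) = 0.7963
  x_3 = (-8 - (-3)·-0.8889 - (1)·0.7963) / (7) = -1.6376
Residual b − A·x = (-8.1431, 2.5504, 0.0002); ∞-norm = 8.1431

8.1431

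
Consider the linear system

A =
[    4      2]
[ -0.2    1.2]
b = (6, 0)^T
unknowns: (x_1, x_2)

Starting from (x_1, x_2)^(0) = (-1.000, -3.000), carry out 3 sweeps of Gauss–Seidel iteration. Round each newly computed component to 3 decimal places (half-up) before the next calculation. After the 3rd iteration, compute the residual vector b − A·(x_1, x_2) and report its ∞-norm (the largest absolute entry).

0.050

Iteration 1:
  x_1 = (6 - (2)·-3.000) / (4) = 3.000
  x_2 = (0 - (-0.2)·3.000) / (1.2) = 0.500
Iteration 2:
  x_1 = (6 - (2)·0.500) / (4) = 1.250
  x_2 = (0 - (-0.2)·1.250) / (1.2) = 0.208
Iteration 3:
  x_1 = (6 - (2)·0.208) / (4) = 1.396
  x_2 = (0 - (-0.2)·1.396) / (1.2) = 0.233
Residual b − A·x = (-0.050, 0.000); ∞-norm = 0.050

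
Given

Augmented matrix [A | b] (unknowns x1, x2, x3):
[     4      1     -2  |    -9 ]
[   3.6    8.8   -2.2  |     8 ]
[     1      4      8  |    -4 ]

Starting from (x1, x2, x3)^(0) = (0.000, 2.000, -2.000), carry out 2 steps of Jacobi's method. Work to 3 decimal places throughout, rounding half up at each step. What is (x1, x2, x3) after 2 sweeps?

(-3.102, 2.068, -0.236)

Iteration 1:
  x1 = (-9 - (1)·2.000 - (-2)·-2.000) / (4) = -3.750
  x2 = (8 - (3.6)·0.000 - (-2.2)·-2.000) / (8.8) = 0.409
  x3 = (-4 - (1)·0.000 - (4)·2.000) / (8) = -1.500
Iteration 2:
  x1 = (-9 - (1)·0.409 - (-2)·-1.500) / (4) = -3.102
  x2 = (8 - (3.6)·-3.750 - (-2.2)·-1.500) / (8.8) = 2.068
  x3 = (-4 - (1)·-3.750 - (4)·0.409) / (8) = -0.236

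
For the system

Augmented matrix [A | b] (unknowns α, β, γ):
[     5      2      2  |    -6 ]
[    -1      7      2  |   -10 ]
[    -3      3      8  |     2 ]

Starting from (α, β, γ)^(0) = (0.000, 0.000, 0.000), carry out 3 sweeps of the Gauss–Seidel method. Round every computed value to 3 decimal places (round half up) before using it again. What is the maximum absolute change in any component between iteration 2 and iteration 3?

0.065

Iteration 1:
  α = (-6 - (2)·0.000 - (2)·0.000) / (5) = -1.200
  β = (-10 - (-1)·-1.200 - (2)·0.000) / (7) = -1.600
  γ = (2 - (-3)·-1.200 - (3)·-1.600) / (8) = 0.400
Iteration 2:
  α = (-6 - (2)·-1.600 - (2)·0.400) / (5) = -0.720
  β = (-10 - (-1)·-0.720 - (2)·0.400) / (7) = -1.646
  γ = (2 - (-3)·-0.720 - (3)·-1.646) / (8) = 0.597
Iteration 3:
  α = (-6 - (2)·-1.646 - (2)·0.597) / (5) = -0.780
  β = (-10 - (-1)·-0.780 - (2)·0.597) / (7) = -1.711
  γ = (2 - (-3)·-0.780 - (3)·-1.711) / (8) = 0.599
Change: (-0.060, -0.065, 0.002) → max |·| = 0.065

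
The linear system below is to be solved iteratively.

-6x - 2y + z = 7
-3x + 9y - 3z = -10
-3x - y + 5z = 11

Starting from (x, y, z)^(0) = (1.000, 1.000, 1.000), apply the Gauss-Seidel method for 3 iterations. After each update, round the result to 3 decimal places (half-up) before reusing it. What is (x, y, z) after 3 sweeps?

(-0.582, -0.746, 1.702)

Iteration 1:
  x = (7 - (-2)·1.000 - (1)·1.000) / (-6) = -1.333
  y = (-10 - (-3)·-1.333 - (-3)·1.000) / (9) = -1.222
  z = (11 - (-3)·-1.333 - (-1)·-1.222) / (5) = 1.156
Iteration 2:
  x = (7 - (-2)·-1.222 - (1)·1.156) / (-6) = -0.567
  y = (-10 - (-3)·-0.567 - (-3)·1.156) / (9) = -0.915
  z = (11 - (-3)·-0.567 - (-1)·-0.915) / (5) = 1.677
Iteration 3:
  x = (7 - (-2)·-0.915 - (1)·1.677) / (-6) = -0.582
  y = (-10 - (-3)·-0.582 - (-3)·1.677) / (9) = -0.746
  z = (11 - (-3)·-0.582 - (-1)·-0.746) / (5) = 1.702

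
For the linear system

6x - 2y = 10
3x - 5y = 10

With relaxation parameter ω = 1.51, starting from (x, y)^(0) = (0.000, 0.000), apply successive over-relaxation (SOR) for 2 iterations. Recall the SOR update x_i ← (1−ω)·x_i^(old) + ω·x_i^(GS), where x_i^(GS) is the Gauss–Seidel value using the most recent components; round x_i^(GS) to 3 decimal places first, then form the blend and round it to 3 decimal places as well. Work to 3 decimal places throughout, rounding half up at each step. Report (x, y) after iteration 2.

(0.861, -1.862)

Iteration 1:
  x: GS value = (10 - (-2)·0.000) / (6) = 1.667;  x ← (1−ω)·0.000 + ω·1.667 = 2.517
  y: GS value = (10 - (3)·2.517) / (-5) = -0.490;  y ← (1−ω)·0.000 + ω·-0.490 = -0.740
Iteration 2:
  x: GS value = (10 - (-2)·-0.740) / (6) = 1.420;  x ← (1−ω)·2.517 + ω·1.420 = 0.861
  y: GS value = (10 - (3)·0.861) / (-5) = -1.483;  y ← (1−ω)·-0.740 + ω·-1.483 = -1.862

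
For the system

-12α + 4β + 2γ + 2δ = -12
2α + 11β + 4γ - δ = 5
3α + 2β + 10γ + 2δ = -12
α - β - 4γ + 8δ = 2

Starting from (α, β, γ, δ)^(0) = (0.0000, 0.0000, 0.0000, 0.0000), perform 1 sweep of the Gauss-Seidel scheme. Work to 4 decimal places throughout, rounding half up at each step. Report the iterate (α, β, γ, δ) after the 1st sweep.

Iteration 1:
  α = (-12 - (4)·0.0000 - (2)·0.0000 - (2)·0.0000) / (-12) = 1.0000
  β = (5 - (2)·1.0000 - (4)·0.0000 - (-1)·0.0000) / (11) = 0.2727
  γ = (-12 - (3)·1.0000 - (2)·0.2727 - (2)·0.0000) / (10) = -1.5545
  δ = (2 - (1)·1.0000 - (-1)·0.2727 - (-4)·-1.5545) / (8) = -0.6182

(1.0000, 0.2727, -1.5545, -0.6182)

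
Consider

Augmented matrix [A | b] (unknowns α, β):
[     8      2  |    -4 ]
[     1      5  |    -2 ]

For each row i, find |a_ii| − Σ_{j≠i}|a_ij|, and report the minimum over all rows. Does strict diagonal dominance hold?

row 1: |8| − (2) = 6
row 2: |5| − (1) = 4
minimum over rows = 4 → strictly diagonally dominant (convergence guaranteed)

4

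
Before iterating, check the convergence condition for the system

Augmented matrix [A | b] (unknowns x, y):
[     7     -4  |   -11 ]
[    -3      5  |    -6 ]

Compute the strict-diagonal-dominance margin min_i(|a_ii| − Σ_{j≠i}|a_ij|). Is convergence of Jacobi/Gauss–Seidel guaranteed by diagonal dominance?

2

row 1: |7| − (4) = 3
row 2: |5| − (3) = 2
minimum over rows = 2 → strictly diagonally dominant (convergence guaranteed)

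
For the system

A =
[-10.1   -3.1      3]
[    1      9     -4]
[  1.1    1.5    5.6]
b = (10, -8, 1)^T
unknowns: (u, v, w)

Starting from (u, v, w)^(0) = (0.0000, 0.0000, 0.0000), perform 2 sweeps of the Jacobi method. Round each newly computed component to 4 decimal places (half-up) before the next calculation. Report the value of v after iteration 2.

Iteration 1:
  u = (10 - (-3.1)·0.0000 - (3)·0.0000) / (-10.1) = -0.9901
  v = (-8 - (1)·0.0000 - (-4)·0.0000) / (9) = -0.8889
  w = (1 - (1.1)·0.0000 - (1.5)·0.0000) / (5.6) = 0.1786
Iteration 2:
  u = (10 - (-3.1)·-0.8889 - (3)·0.1786) / (-10.1) = -0.6642
  v = (-8 - (1)·-0.9901 - (-4)·0.1786) / (9) = -0.6995
  w = (1 - (1.1)·-0.9901 - (1.5)·-0.8889) / (5.6) = 0.6112

-0.6995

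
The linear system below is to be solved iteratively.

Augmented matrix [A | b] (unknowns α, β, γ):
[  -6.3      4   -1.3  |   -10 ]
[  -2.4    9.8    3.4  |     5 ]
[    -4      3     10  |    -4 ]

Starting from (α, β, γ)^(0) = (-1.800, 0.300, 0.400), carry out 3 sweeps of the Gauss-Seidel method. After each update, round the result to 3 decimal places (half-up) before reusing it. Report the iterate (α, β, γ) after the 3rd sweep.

Iteration 1:
  α = (-10 - (4)·0.300 - (-1.3)·0.400) / (-6.3) = 1.695
  β = (5 - (-2.4)·1.695 - (3.4)·0.400) / (9.8) = 0.787
  γ = (-4 - (-4)·1.695 - (3)·0.787) / (10) = 0.042
Iteration 2:
  α = (-10 - (4)·0.787 - (-1.3)·0.042) / (-6.3) = 2.078
  β = (5 - (-2.4)·2.078 - (3.4)·0.042) / (9.8) = 1.005
  γ = (-4 - (-4)·2.078 - (3)·1.005) / (10) = 0.130
Iteration 3:
  α = (-10 - (4)·1.005 - (-1.3)·0.130) / (-6.3) = 2.199
  β = (5 - (-2.4)·2.199 - (3.4)·0.130) / (9.8) = 1.004
  γ = (-4 - (-4)·2.199 - (3)·1.004) / (10) = 0.178

(2.199, 1.004, 0.178)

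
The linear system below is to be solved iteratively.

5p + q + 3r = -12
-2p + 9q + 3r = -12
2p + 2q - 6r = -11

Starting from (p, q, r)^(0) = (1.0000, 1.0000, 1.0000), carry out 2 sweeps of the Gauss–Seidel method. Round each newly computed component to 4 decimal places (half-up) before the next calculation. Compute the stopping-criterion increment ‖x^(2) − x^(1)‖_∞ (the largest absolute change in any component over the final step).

1.2911

Iteration 1:
  p = (-12 - (1)·1.0000 - (3)·1.0000) / (5) = -3.2000
  q = (-12 - (-2)·-3.2000 - (3)·1.0000) / (9) = -2.3778
  r = (-11 - (2)·-3.2000 - (2)·-2.3778) / (-6) = -0.0259
Iteration 2:
  p = (-12 - (1)·-2.3778 - (3)·-0.0259) / (5) = -1.9089
  q = (-12 - (-2)·-1.9089 - (3)·-0.0259) / (9) = -1.7489
  r = (-11 - (2)·-1.9089 - (2)·-1.7489) / (-6) = 0.6141
Change: (1.2911, 0.6289, 0.6400) → max |·| = 1.2911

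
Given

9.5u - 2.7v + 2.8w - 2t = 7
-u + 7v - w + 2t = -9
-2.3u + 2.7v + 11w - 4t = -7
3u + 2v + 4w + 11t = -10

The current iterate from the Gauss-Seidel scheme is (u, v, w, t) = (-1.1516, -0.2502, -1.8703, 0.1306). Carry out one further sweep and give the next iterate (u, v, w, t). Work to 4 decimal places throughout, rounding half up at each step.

One sweep:
  u = (7 - (-2.7)·-0.2502 - (2.8)·-1.8703 - (-2)·0.1306) / (9.5) = 1.2445
  v = (-9 - (-1)·1.2445 - (-1)·-1.8703 - (2)·0.1306) / (7) = -1.4124
  w = (-7 - (-2.3)·1.2445 - (2.7)·-1.4124 - (-4)·0.1306) / (11) = 0.0180
  t = (-10 - (3)·1.2445 - (2)·-1.4124 - (4)·0.0180) / (11) = -0.9982

(1.2445, -1.4124, 0.0180, -0.9982)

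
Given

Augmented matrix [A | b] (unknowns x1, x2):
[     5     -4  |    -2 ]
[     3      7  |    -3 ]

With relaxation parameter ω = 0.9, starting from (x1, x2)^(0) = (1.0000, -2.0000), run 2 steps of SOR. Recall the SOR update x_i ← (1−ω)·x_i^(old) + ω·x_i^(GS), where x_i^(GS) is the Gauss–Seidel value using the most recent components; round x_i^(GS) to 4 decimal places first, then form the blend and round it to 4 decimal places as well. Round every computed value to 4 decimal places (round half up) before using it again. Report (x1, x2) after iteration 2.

(-0.4796, -0.1937)

Iteration 1:
  x1: GS value = (-2 - (-4)·-2.0000) / (5) = -2.0000;  x1 ← (1−ω)·1.0000 + ω·-2.0000 = -1.7000
  x2: GS value = (-3 - (3)·-1.7000) / (7) = 0.3000;  x2 ← (1−ω)·-2.0000 + ω·0.3000 = 0.0700
Iteration 2:
  x1: GS value = (-2 - (-4)·0.0700) / (5) = -0.3440;  x1 ← (1−ω)·-1.7000 + ω·-0.3440 = -0.4796
  x2: GS value = (-3 - (3)·-0.4796) / (7) = -0.2230;  x2 ← (1−ω)·0.0700 + ω·-0.2230 = -0.1937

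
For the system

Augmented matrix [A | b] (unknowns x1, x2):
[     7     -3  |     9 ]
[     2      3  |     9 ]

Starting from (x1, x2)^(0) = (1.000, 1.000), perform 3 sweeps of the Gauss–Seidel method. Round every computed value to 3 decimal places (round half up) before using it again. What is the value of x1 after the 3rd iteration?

1.977

Iteration 1:
  x1 = (9 - (-3)·1.000) / (7) = 1.714
  x2 = (9 - (2)·1.714) / (3) = 1.857
Iteration 2:
  x1 = (9 - (-3)·1.857) / (7) = 2.082
  x2 = (9 - (2)·2.082) / (3) = 1.612
Iteration 3:
  x1 = (9 - (-3)·1.612) / (7) = 1.977
  x2 = (9 - (2)·1.977) / (3) = 1.682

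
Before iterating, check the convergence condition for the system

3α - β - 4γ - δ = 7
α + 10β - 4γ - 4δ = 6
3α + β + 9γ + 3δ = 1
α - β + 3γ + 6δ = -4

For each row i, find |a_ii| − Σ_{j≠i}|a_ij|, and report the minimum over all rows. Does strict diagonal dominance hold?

row 1: |3| − (1+4+1) = -3
row 2: |10| − (1+4+4) = 1
row 3: |9| − (3+1+3) = 2
row 4: |6| − (1+1+3) = 1
minimum over rows = -3 → not strictly diagonally dominant

-3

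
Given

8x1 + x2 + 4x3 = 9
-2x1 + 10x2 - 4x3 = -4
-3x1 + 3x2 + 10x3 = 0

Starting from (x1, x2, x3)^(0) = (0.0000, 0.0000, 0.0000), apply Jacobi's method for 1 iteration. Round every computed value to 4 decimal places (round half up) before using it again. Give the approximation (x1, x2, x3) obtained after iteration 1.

(1.1250, -0.4000, 0.0000)

Iteration 1:
  x1 = (9 - (1)·0.0000 - (4)·0.0000) / (8) = 1.1250
  x2 = (-4 - (-2)·0.0000 - (-4)·0.0000) / (10) = -0.4000
  x3 = (0 - (-3)·0.0000 - (3)·0.0000) / (10) = 0.0000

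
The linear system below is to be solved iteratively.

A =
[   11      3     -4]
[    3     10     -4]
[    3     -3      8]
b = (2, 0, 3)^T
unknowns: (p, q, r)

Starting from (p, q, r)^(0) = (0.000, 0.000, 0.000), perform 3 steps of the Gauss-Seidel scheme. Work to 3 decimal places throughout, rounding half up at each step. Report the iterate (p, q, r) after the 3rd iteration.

Iteration 1:
  p = (2 - (3)·0.000 - (-4)·0.000) / (11) = 0.182
  q = (0 - (3)·0.182 - (-4)·0.000) / (10) = -0.055
  r = (3 - (3)·0.182 - (-3)·-0.055) / (8) = 0.286
Iteration 2:
  p = (2 - (3)·-0.055 - (-4)·0.286) / (11) = 0.301
  q = (0 - (3)·0.301 - (-4)·0.286) / (10) = 0.024
  r = (3 - (3)·0.301 - (-3)·0.024) / (8) = 0.271
Iteration 3:
  p = (2 - (3)·0.024 - (-4)·0.271) / (11) = 0.274
  q = (0 - (3)·0.274 - (-4)·0.271) / (10) = 0.026
  r = (3 - (3)·0.274 - (-3)·0.026) / (8) = 0.282

(0.274, 0.026, 0.282)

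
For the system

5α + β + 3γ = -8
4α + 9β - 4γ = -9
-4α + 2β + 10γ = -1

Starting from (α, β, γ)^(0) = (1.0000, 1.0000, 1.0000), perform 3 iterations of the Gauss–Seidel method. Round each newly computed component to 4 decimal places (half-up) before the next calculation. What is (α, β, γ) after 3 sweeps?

(-1.2132, -0.5888, -0.4675)

Iteration 1:
  α = (-8 - (1)·1.0000 - (3)·1.0000) / (5) = -2.4000
  β = (-9 - (4)·-2.4000 - (-4)·1.0000) / (9) = 0.5111
  γ = (-1 - (-4)·-2.4000 - (2)·0.5111) / (10) = -1.1622
Iteration 2:
  α = (-8 - (1)·0.5111 - (3)·-1.1622) / (5) = -1.0049
  β = (-9 - (4)·-1.0049 - (-4)·-1.1622) / (9) = -1.0699
  γ = (-1 - (-4)·-1.0049 - (2)·-1.0699) / (10) = -0.2880
Iteration 3:
  α = (-8 - (1)·-1.0699 - (3)·-0.2880) / (5) = -1.2132
  β = (-9 - (4)·-1.2132 - (-4)·-0.2880) / (9) = -0.5888
  γ = (-1 - (-4)·-1.2132 - (2)·-0.5888) / (10) = -0.4675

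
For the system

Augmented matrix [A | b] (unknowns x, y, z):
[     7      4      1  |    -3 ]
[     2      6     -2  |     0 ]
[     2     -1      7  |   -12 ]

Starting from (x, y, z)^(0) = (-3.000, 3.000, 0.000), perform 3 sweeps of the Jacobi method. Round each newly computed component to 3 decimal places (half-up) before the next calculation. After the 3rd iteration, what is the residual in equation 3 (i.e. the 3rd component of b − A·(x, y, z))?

-1.223

Iteration 1:
  x = (-3 - (4)·3.000 - (1)·0.000) / (7) = -2.143
  y = (0 - (2)·-3.000 - (-2)·0.000) / (6) = 1.000
  z = (-12 - (2)·-3.000 - (-1)·3.000) / (7) = -0.429
Iteration 2:
  x = (-3 - (4)·1.000 - (1)·-0.429) / (7) = -0.939
  y = (0 - (2)·-2.143 - (-2)·-0.429) / (6) = 0.571
  z = (-12 - (2)·-2.143 - (-1)·1.000) / (7) = -0.959
Iteration 3:
  x = (-3 - (4)·0.571 - (1)·-0.959) / (7) = -0.618
  y = (0 - (2)·-0.939 - (-2)·-0.959) / (6) = -0.007
  z = (-12 - (2)·-0.939 - (-1)·0.571) / (7) = -1.364
Residual b − A·x = (2.718, -1.450, -1.223)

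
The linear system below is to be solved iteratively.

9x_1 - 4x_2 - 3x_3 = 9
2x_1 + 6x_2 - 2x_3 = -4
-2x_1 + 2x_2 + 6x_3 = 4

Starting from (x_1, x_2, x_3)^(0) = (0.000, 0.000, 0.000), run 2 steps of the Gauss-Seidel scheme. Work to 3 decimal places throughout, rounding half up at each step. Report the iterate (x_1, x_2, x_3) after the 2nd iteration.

Iteration 1:
  x_1 = (9 - (-4)·0.000 - (-3)·0.000) / (9) = 1.000
  x_2 = (-4 - (2)·1.000 - (-2)·0.000) / (6) = -1.000
  x_3 = (4 - (-2)·1.000 - (2)·-1.000) / (6) = 1.333
Iteration 2:
  x_1 = (9 - (-4)·-1.000 - (-3)·1.333) / (9) = 1.000
  x_2 = (-4 - (2)·1.000 - (-2)·1.333) / (6) = -0.556
  x_3 = (4 - (-2)·1.000 - (2)·-0.556) / (6) = 1.185

(1.000, -0.556, 1.185)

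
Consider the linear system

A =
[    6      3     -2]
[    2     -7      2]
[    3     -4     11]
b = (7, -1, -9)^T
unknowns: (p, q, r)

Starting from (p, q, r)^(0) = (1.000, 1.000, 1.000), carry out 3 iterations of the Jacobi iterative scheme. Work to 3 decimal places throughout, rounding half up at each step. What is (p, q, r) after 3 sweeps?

Iteration 1:
  p = (7 - (3)·1.000 - (-2)·1.000) / (6) = 1.000
  q = (-1 - (2)·1.000 - (2)·1.000) / (-7) = 0.714
  r = (-9 - (3)·1.000 - (-4)·1.000) / (11) = -0.727
Iteration 2:
  p = (7 - (3)·0.714 - (-2)·-0.727) / (6) = 0.567
  q = (-1 - (2)·1.000 - (2)·-0.727) / (-7) = 0.221
  r = (-9 - (3)·1.000 - (-4)·0.714) / (11) = -0.831
Iteration 3:
  p = (7 - (3)·0.221 - (-2)·-0.831) / (6) = 0.779
  q = (-1 - (2)·0.567 - (2)·-0.831) / (-7) = 0.067
  r = (-9 - (3)·0.567 - (-4)·0.221) / (11) = -0.892

(0.779, 0.067, -0.892)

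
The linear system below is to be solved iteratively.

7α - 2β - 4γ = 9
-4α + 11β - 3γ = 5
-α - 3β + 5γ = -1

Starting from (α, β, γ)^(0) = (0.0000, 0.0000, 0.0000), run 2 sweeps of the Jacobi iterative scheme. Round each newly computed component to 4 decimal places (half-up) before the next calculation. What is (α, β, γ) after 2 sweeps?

(1.3013, 0.8675, 0.3298)

Iteration 1:
  α = (9 - (-2)·0.0000 - (-4)·0.0000) / (7) = 1.2857
  β = (5 - (-4)·0.0000 - (-3)·0.0000) / (11) = 0.4545
  γ = (-1 - (-1)·0.0000 - (-3)·0.0000) / (5) = -0.2000
Iteration 2:
  α = (9 - (-2)·0.4545 - (-4)·-0.2000) / (7) = 1.3013
  β = (5 - (-4)·1.2857 - (-3)·-0.2000) / (11) = 0.8675
  γ = (-1 - (-1)·1.2857 - (-3)·0.4545) / (5) = 0.3298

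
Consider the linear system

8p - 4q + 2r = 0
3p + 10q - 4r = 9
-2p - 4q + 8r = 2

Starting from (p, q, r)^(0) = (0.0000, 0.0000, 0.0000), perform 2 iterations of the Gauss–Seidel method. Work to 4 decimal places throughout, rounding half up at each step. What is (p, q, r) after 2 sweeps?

(0.2750, 1.0975, 0.8675)

Iteration 1:
  p = (0 - (-4)·0.0000 - (2)·0.0000) / (8) = 0.0000
  q = (9 - (3)·0.0000 - (-4)·0.0000) / (10) = 0.9000
  r = (2 - (-2)·0.0000 - (-4)·0.9000) / (8) = 0.7000
Iteration 2:
  p = (0 - (-4)·0.9000 - (2)·0.7000) / (8) = 0.2750
  q = (9 - (3)·0.2750 - (-4)·0.7000) / (10) = 1.0975
  r = (2 - (-2)·0.2750 - (-4)·1.0975) / (8) = 0.8675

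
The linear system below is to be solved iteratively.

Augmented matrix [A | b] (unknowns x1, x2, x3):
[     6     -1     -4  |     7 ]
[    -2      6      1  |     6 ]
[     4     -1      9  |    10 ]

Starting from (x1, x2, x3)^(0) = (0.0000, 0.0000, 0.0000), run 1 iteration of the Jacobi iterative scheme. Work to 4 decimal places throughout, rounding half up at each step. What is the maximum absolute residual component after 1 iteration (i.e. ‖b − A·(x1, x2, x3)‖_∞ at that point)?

5.4442

Iteration 1:
  x1 = (7 - (-1)·0.0000 - (-4)·0.0000) / (6) = 1.1667
  x2 = (6 - (-2)·0.0000 - (1)·0.0000) / (6) = 1.0000
  x3 = (10 - (4)·0.0000 - (-1)·0.0000) / (9) = 1.1111
Residual b − A·x = (5.4442, 1.2223, -3.6667); ∞-norm = 5.4442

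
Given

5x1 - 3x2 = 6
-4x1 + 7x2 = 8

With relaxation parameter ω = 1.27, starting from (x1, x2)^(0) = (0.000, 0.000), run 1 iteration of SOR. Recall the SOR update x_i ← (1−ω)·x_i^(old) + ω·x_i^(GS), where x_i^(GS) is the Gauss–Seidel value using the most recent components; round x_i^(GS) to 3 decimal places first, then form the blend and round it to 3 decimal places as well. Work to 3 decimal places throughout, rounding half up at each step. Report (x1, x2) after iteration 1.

Iteration 1:
  x1: GS value = (6 - (-3)·0.000) / (5) = 1.200;  x1 ← (1−ω)·0.000 + ω·1.200 = 1.524
  x2: GS value = (8 - (-4)·1.524) / (7) = 2.014;  x2 ← (1−ω)·0.000 + ω·2.014 = 2.558

(1.524, 2.558)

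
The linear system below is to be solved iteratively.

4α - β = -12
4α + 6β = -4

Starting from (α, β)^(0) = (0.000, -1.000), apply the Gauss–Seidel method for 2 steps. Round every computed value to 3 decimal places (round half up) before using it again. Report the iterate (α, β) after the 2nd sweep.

Iteration 1:
  α = (-12 - (-1)·-1.000) / (4) = -3.250
  β = (-4 - (4)·-3.250) / (6) = 1.500
Iteration 2:
  α = (-12 - (-1)·1.500) / (4) = -2.625
  β = (-4 - (4)·-2.625) / (6) = 1.083

(-2.625, 1.083)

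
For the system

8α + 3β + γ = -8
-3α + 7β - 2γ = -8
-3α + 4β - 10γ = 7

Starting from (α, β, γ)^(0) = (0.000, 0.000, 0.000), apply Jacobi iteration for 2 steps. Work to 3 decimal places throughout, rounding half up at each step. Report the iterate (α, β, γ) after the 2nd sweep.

Iteration 1:
  α = (-8 - (3)·0.000 - (1)·0.000) / (8) = -1.000
  β = (-8 - (-3)·0.000 - (-2)·0.000) / (7) = -1.143
  γ = (7 - (-3)·0.000 - (4)·0.000) / (-10) = -0.700
Iteration 2:
  α = (-8 - (3)·-1.143 - (1)·-0.700) / (8) = -0.484
  β = (-8 - (-3)·-1.000 - (-2)·-0.700) / (7) = -1.771
  γ = (7 - (-3)·-1.000 - (4)·-1.143) / (-10) = -0.857

(-0.484, -1.771, -0.857)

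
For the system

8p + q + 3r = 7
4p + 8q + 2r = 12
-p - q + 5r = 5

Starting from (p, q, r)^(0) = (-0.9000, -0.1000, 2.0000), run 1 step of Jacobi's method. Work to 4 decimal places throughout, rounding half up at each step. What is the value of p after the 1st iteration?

Iteration 1:
  p = (7 - (1)·-0.1000 - (3)·2.0000) / (8) = 0.1375
  q = (12 - (4)·-0.9000 - (2)·2.0000) / (8) = 1.4500
  r = (5 - (-1)·-0.9000 - (-1)·-0.1000) / (5) = 0.8000

0.1375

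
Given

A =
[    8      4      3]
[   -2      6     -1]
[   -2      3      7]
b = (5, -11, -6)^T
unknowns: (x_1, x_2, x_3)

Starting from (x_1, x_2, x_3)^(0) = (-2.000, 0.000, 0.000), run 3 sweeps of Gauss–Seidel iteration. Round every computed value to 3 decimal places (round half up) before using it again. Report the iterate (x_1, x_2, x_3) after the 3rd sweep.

Iteration 1:
  x_1 = (5 - (4)·0.000 - (3)·0.000) / (8) = 0.625
  x_2 = (-11 - (-2)·0.625 - (-1)·0.000) / (6) = -1.625
  x_3 = (-6 - (-2)·0.625 - (3)·-1.625) / (7) = 0.018
Iteration 2:
  x_1 = (5 - (4)·-1.625 - (3)·0.018) / (8) = 1.431
  x_2 = (-11 - (-2)·1.431 - (-1)·0.018) / (6) = -1.353
  x_3 = (-6 - (-2)·1.431 - (3)·-1.353) / (7) = 0.132
Iteration 3:
  x_1 = (5 - (4)·-1.353 - (3)·0.132) / (8) = 1.252
  x_2 = (-11 - (-2)·1.252 - (-1)·0.132) / (6) = -1.394
  x_3 = (-6 - (-2)·1.252 - (3)·-1.394) / (7) = 0.098

(1.252, -1.394, 0.098)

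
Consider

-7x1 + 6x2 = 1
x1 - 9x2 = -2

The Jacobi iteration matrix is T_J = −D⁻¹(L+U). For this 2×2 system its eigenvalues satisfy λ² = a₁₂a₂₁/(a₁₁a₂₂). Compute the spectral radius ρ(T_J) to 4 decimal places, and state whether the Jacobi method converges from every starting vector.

0.3086

a₁₂a₂₁/(a₁₁a₂₂) = (6)·(1) / ((-7)·(-9)) = 0.095238
ρ = √|0.095238| = √0.095238 = 0.3086
ρ < 1, so Jacobi converges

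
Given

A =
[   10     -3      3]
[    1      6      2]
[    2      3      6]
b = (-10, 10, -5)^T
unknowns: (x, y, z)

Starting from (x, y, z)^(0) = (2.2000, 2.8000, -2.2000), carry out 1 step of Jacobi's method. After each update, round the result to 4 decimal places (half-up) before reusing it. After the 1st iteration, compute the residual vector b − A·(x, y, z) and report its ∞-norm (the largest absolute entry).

Iteration 1:
  x = (-10 - (-3)·2.8000 - (3)·-2.2000) / (10) = 0.5000
  y = (10 - (1)·2.2000 - (2)·-2.2000) / (6) = 2.0333
  z = (-5 - (2)·2.2000 - (3)·2.8000) / (6) = -2.9667
Residual b − A·x = (0.0000, 3.2336, 5.7003); ∞-norm = 5.7003

5.7003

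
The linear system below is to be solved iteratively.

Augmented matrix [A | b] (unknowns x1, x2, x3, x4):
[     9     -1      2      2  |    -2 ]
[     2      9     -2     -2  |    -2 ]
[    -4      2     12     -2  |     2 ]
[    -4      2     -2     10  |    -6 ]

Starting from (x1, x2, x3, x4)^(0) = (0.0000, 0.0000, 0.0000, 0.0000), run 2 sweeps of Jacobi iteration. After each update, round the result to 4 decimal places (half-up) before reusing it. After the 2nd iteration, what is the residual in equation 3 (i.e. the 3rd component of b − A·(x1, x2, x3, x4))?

0.3584

Iteration 1:
  x1 = (-2 - (-1)·0.0000 - (2)·0.0000 - (2)·0.0000) / (9) = -0.2222
  x2 = (-2 - (2)·0.0000 - (-2)·0.0000 - (-2)·0.0000) / (9) = -0.2222
  x3 = (2 - (-4)·0.0000 - (2)·0.0000 - (-2)·0.0000) / (12) = 0.1667
  x4 = (-6 - (-4)·0.0000 - (2)·0.0000 - (-2)·0.0000) / (10) = -0.6000
Iteration 2:
  x1 = (-2 - (-1)·-0.2222 - (2)·0.1667 - (2)·-0.6000) / (9) = -0.1506
  x2 = (-2 - (2)·-0.2222 - (-2)·0.1667 - (-2)·-0.6000) / (9) = -0.2691
  x3 = (2 - (-4)·-0.2222 - (2)·-0.2222 - (-2)·-0.6000) / (12) = 0.0296
  x4 = (-6 - (-4)·-0.2222 - (2)·-0.2222 - (-2)·0.1667) / (10) = -0.6111
Residual b − A·x = (0.2493, -0.4399, 0.3584, 0.1060)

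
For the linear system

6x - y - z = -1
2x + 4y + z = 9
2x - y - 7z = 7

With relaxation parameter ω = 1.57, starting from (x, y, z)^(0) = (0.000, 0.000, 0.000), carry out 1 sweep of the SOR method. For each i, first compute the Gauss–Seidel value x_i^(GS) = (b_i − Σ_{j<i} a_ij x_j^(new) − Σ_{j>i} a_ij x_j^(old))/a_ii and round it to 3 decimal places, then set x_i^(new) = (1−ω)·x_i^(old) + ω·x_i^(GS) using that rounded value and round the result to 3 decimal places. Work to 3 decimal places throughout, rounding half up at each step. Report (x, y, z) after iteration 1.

Iteration 1:
  x: GS value = (-1 - (-1)·0.000 - (-1)·0.000) / (6) = -0.167;  x ← (1−ω)·0.000 + ω·-0.167 = -0.262
  y: GS value = (9 - (2)·-0.262 - (1)·0.000) / (4) = 2.381;  y ← (1−ω)·0.000 + ω·2.381 = 3.738
  z: GS value = (7 - (2)·-0.262 - (-1)·3.738) / (-7) = -1.609;  z ← (1−ω)·0.000 + ω·-1.609 = -2.526

(-0.262, 3.738, -2.526)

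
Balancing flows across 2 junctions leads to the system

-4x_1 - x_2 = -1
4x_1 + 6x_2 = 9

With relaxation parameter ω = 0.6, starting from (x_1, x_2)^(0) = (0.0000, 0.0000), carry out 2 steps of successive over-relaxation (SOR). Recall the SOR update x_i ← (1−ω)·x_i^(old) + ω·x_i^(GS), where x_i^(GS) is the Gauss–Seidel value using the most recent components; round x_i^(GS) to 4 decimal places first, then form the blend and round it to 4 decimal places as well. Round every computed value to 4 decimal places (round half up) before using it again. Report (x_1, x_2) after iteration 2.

(0.0840, 1.2024)

Iteration 1:
  x_1: GS value = (-1 - (-1)·0.0000) / (-4) = 0.2500;  x_1 ← (1−ω)·0.0000 + ω·0.2500 = 0.1500
  x_2: GS value = (9 - (4)·0.1500) / (6) = 1.4000;  x_2 ← (1−ω)·0.0000 + ω·1.4000 = 0.8400
Iteration 2:
  x_1: GS value = (-1 - (-1)·0.8400) / (-4) = 0.0400;  x_1 ← (1−ω)·0.1500 + ω·0.0400 = 0.0840
  x_2: GS value = (9 - (4)·0.0840) / (6) = 1.4440;  x_2 ← (1−ω)·0.8400 + ω·1.4440 = 1.2024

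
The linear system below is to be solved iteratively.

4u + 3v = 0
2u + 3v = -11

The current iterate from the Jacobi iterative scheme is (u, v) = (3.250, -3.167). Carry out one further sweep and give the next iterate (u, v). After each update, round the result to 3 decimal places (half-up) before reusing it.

(2.375, -5.833)

One sweep:
  u = (0 - (3)·-3.167) / (4) = 2.375
  v = (-11 - (2)·3.250) / (3) = -5.833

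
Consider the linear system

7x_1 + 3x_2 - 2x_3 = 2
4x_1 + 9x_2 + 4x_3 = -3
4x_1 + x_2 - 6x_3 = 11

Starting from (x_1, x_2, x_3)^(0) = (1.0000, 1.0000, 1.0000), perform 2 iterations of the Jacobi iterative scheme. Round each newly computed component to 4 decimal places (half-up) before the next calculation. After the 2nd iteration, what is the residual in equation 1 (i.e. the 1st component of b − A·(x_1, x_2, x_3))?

-5.6930

Iteration 1:
  x_1 = (2 - (3)·1.0000 - (-2)·1.0000) / (7) = 0.1429
  x_2 = (-3 - (4)·1.0000 - (4)·1.0000) / (9) = -1.2222
  x_3 = (11 - (4)·1.0000 - (1)·1.0000) / (-6) = -1.0000
Iteration 2:
  x_1 = (2 - (3)·-1.2222 - (-2)·-1.0000) / (7) = 0.5238
  x_2 = (-3 - (4)·0.1429 - (4)·-1.0000) / (9) = 0.0476
  x_3 = (11 - (4)·0.1429 - (1)·-1.2222) / (-6) = -1.9418
Residual b − A·x = (-5.6930, 2.2436, -2.7936)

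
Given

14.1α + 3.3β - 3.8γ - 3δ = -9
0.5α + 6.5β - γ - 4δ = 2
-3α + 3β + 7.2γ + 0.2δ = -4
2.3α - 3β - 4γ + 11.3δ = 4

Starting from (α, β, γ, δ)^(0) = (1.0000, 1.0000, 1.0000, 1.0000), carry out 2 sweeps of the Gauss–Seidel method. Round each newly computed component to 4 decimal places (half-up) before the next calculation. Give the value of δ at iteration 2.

Iteration 1:
  α = (-9 - (3.3)·1.0000 - (-3.8)·1.0000 - (-3)·1.0000) / (14.1) = -0.3901
  β = (2 - (0.5)·-0.3901 - (-1)·1.0000 - (-4)·1.0000) / (6.5) = 1.1069
  γ = (-4 - (-3)·-0.3901 - (3)·1.1069 - (0.2)·1.0000) / (7.2) = -1.2071
  δ = (4 - (2.3)·-0.3901 - (-3)·1.1069 - (-4)·-1.2071) / (11.3) = 0.3000
Iteration 2:
  α = (-9 - (3.3)·1.1069 - (-3.8)·-1.2071 - (-3)·0.3000) / (14.1) = -1.1588
  β = (2 - (0.5)·-1.1588 - (-1)·-1.2071 - (-4)·0.3000) / (6.5) = 0.3957
  γ = (-4 - (-3)·-1.1588 - (3)·0.3957 - (0.2)·0.3000) / (7.2) = -1.2116
  δ = (4 - (2.3)·-1.1588 - (-3)·0.3957 - (-4)·-1.2116) / (11.3) = 0.2660

0.2660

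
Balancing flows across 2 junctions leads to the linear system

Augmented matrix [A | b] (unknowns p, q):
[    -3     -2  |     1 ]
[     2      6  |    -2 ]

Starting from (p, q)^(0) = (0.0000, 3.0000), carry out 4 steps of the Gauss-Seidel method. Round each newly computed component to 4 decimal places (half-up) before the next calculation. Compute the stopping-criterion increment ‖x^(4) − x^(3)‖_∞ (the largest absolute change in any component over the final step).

Iteration 1:
  p = (1 - (-2)·3.0000) / (-3) = -2.3333
  q = (-2 - (2)·-2.3333) / (6) = 0.4444
Iteration 2:
  p = (1 - (-2)·0.4444) / (-3) = -0.6296
  q = (-2 - (2)·-0.6296) / (6) = -0.1235
Iteration 3:
  p = (1 - (-2)·-0.1235) / (-3) = -0.2510
  q = (-2 - (2)·-0.2510) / (6) = -0.2497
Iteration 4:
  p = (1 - (-2)·-0.2497) / (-3) = -0.1669
  q = (-2 - (2)·-0.1669) / (6) = -0.2777
Change: (0.0841, -0.0280) → max |·| = 0.0841

0.0841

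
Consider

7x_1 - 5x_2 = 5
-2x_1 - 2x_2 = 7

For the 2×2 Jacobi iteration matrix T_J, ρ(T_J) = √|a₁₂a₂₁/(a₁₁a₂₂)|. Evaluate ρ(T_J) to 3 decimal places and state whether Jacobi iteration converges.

0.845

a₁₂a₂₁/(a₁₁a₂₂) = (-5)·(-2) / ((7)·(-2)) = -0.714286
ρ = √|-0.714286| = √0.714286 = 0.845
ρ < 1, so Jacobi converges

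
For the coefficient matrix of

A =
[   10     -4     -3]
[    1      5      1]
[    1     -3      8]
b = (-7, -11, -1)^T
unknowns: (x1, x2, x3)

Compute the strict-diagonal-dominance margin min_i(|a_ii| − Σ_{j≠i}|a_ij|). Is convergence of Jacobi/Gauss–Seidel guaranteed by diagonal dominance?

3

row 1: |10| − (4+3) = 3
row 2: |5| − (1+1) = 3
row 3: |8| − (1+3) = 4
minimum over rows = 3 → strictly diagonally dominant (convergence guaranteed)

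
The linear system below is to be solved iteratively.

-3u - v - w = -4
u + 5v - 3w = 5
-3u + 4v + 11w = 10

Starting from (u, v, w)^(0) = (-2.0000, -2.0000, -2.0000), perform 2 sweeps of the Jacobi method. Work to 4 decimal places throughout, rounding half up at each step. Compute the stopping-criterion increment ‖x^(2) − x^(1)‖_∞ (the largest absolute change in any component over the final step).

1.7637

Iteration 1:
  u = (-4 - (-1)·-2.0000 - (-1)·-2.0000) / (-3) = 2.6667
  v = (5 - (1)·-2.0000 - (-3)·-2.0000) / (5) = 0.2000
  w = (10 - (-3)·-2.0000 - (4)·-2.0000) / (11) = 1.0909
Iteration 2:
  u = (-4 - (-1)·0.2000 - (-1)·1.0909) / (-3) = 0.9030
  v = (5 - (1)·2.6667 - (-3)·1.0909) / (5) = 1.1212
  w = (10 - (-3)·2.6667 - (4)·0.2000) / (11) = 1.5636
Change: (-1.7637, 0.9212, 0.4727) → max |·| = 1.7637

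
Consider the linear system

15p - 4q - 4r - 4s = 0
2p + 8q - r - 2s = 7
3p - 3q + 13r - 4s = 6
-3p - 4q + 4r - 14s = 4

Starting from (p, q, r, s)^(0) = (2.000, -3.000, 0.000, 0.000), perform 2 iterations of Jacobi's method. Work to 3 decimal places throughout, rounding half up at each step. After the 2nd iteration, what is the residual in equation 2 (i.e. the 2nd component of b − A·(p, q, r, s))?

Iteration 1:
  p = (0 - (-4)·-3.000 - (-4)·0.000 - (-4)·0.000) / (15) = -0.800
  q = (7 - (2)·2.000 - (-1)·0.000 - (-2)·0.000) / (8) = 0.375
  r = (6 - (3)·2.000 - (-3)·-3.000 - (-4)·0.000) / (13) = -0.692
  s = (4 - (-3)·2.000 - (-4)·-3.000 - (4)·0.000) / (-14) = 0.143
Iteration 2:
  p = (0 - (-4)·0.375 - (-4)·-0.692 - (-4)·0.143) / (15) = -0.046
  q = (7 - (2)·-0.800 - (-1)·-0.692 - (-2)·0.143) / (8) = 1.024
  r = (6 - (3)·-0.800 - (-3)·0.375 - (-4)·0.143) / (13) = 0.777
  s = (4 - (-3)·-0.800 - (-4)·0.375 - (4)·-0.692) / (-14) = -0.419
Residual b − A·x = (6.218, -1.161, -2.567, -1.016)

-1.161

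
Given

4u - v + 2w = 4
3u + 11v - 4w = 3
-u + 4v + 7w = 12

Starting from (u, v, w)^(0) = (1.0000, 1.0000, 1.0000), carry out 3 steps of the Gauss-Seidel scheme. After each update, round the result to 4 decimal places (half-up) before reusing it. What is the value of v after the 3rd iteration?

0.6118

Iteration 1:
  u = (4 - (-1)·1.0000 - (2)·1.0000) / (4) = 0.7500
  v = (3 - (3)·0.7500 - (-4)·1.0000) / (11) = 0.4318
  w = (12 - (-1)·0.7500 - (4)·0.4318) / (7) = 1.5747
Iteration 2:
  u = (4 - (-1)·0.4318 - (2)·1.5747) / (4) = 0.3206
  v = (3 - (3)·0.3206 - (-4)·1.5747) / (11) = 0.7579
  w = (12 - (-1)·0.3206 - (4)·0.7579) / (7) = 1.3270
Iteration 3:
  u = (4 - (-1)·0.7579 - (2)·1.3270) / (4) = 0.5260
  v = (3 - (3)·0.5260 - (-4)·1.3270) / (11) = 0.6118
  w = (12 - (-1)·0.5260 - (4)·0.6118) / (7) = 1.4398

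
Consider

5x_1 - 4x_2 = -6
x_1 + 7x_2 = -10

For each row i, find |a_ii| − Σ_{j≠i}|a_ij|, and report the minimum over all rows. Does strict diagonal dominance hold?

1

row 1: |5| − (4) = 1
row 2: |7| − (1) = 6
minimum over rows = 1 → strictly diagonally dominant (convergence guaranteed)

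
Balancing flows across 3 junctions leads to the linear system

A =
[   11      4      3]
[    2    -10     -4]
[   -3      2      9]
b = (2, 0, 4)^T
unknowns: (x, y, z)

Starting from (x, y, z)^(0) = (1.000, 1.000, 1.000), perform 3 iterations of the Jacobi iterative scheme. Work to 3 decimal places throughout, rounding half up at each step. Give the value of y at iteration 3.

Iteration 1:
  x = (2 - (4)·1.000 - (3)·1.000) / (11) = -0.455
  y = (0 - (2)·1.000 - (-4)·1.000) / (-10) = -0.200
  z = (4 - (-3)·1.000 - (2)·1.000) / (9) = 0.556
Iteration 2:
  x = (2 - (4)·-0.200 - (3)·0.556) / (11) = 0.103
  y = (0 - (2)·-0.455 - (-4)·0.556) / (-10) = -0.313
  z = (4 - (-3)·-0.455 - (2)·-0.200) / (9) = 0.337
Iteration 3:
  x = (2 - (4)·-0.313 - (3)·0.337) / (11) = 0.204
  y = (0 - (2)·0.103 - (-4)·0.337) / (-10) = -0.114
  z = (4 - (-3)·0.103 - (2)·-0.313) / (9) = 0.548

-0.114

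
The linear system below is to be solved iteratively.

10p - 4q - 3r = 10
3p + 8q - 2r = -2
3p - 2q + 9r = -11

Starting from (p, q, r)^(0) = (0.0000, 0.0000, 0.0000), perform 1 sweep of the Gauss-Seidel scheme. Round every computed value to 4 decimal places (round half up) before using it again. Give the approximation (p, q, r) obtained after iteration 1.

(1.0000, -0.6250, -1.6944)

Iteration 1:
  p = (10 - (-4)·0.0000 - (-3)·0.0000) / (10) = 1.0000
  q = (-2 - (3)·1.0000 - (-2)·0.0000) / (8) = -0.6250
  r = (-11 - (3)·1.0000 - (-2)·-0.6250) / (9) = -1.6944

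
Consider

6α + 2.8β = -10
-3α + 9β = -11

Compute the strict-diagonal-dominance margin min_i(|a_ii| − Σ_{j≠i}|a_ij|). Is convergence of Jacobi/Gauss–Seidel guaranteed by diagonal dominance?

row 1: |6| − (2.8) = 3.2
row 2: |9| − (3) = 6
minimum over rows = 3.2 → strictly diagonally dominant (convergence guaranteed)

3.2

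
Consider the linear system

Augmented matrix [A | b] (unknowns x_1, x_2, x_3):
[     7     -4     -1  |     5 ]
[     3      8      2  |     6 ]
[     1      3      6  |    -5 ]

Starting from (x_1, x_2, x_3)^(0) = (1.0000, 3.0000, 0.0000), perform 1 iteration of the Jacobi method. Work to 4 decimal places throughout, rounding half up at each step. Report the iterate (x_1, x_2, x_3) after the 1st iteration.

Iteration 1:
  x_1 = (5 - (-4)·3.0000 - (-1)·0.0000) / (7) = 2.4286
  x_2 = (6 - (3)·1.0000 - (2)·0.0000) / (8) = 0.3750
  x_3 = (-5 - (1)·1.0000 - (3)·3.0000) / (6) = -2.5000

(2.4286, 0.3750, -2.5000)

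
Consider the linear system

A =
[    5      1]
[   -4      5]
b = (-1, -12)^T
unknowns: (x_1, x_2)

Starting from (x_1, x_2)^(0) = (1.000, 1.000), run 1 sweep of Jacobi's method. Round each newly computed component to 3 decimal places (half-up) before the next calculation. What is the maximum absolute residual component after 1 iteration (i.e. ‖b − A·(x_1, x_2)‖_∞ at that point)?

Iteration 1:
  x_1 = (-1 - (1)·1.000) / (5) = -0.400
  x_2 = (-12 - (-4)·1.000) / (5) = -1.600
Residual b − A·x = (2.600, -5.600); ∞-norm = 5.600

5.600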